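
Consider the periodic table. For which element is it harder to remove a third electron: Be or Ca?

Be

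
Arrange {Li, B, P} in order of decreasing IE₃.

Li, B, P

Consider each +2 ion: Li²⁺ is already 1 electron into the core; B²⁺ still has 1 valence electron; P²⁺ still has 3 valence electrons.
Core electrons are held far more tightly than valence electrons, so Li tops the IE_3 order.
Valence configurations: B²⁺ [He]2s¹, P²⁺ [Ne]3s²3p¹.
Approximate IE_3 values (kJ/mol): Li 11815, B 3660, P 2914.
Overall IE_3 order: P < B < Li.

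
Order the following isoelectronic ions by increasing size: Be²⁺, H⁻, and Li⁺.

All of these have 2 electrons, so size is governed by nuclear charge alone: the more protons, the stronger the pull on the same electron cloud, and the smaller the ion.
Nuclear charges: Be²⁺ (Z=4), Li⁺ (Z=3), H⁻ (Z=1).
Smallest to largest: Be²⁺ < Li⁺ < H⁻.

Be²⁺ < Li⁺ < H⁻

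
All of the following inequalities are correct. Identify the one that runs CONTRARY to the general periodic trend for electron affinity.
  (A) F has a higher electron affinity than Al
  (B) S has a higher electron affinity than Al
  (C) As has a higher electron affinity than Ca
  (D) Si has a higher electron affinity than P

(D)

The general trend: electron affinity increases across a period and decreases down a group.
(A) F (period 2, group 17) vs Al (period 3, group 13): the stated order agrees with the simple trend.
(B) S (period 3, group 16) vs Al (period 3, group 13): the stated order agrees with the simple trend.
(C) As (period 4, group 15) vs Ca (period 4, group 2): the stated order agrees with the simple trend.
(D) Si (period 3, group 14) vs P (period 3, group 15): the stated order contradicts the simple trend.
The exception is (D): adding an electron to P's half-filled 3p³ is unfavourable, so Si (3p²) has the more exothermic EA.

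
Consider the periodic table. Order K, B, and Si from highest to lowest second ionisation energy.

K > B > Si

The second ionization energy removes an electron from the +1 ion. For each element: K⁺ is the bare [Ar] core; B⁺ still has 2 valence electrons; Si⁺ still has 3 valence electrons.
Breaking into a closed-shell core is much more expensive than removing a leftover valence electron — K has the largest IE_2 here.
Valence configurations: B⁺ [He]2s², Si⁺ [Ne]3s²3p¹.
Tabulated IE_2 (kJ/mol): K 3052, B 2427, Si 1577.
Overall IE_2 order: Si < B < K.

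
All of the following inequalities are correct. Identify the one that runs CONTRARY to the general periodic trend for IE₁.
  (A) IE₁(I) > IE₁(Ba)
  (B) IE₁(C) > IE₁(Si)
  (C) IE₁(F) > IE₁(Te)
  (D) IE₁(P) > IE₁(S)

The general trend: IE₁ increases across a period and decreases down a group.
(A) I (period 5, group 17) vs Ba (period 6, group 2): the stated order agrees with the simple trend.
(B) C (period 2, group 14) vs Si (period 3, group 14): the stated order agrees with the simple trend.
(C) F (period 2, group 17) vs Te (period 5, group 16): the stated order agrees with the simple trend.
(D) P (period 3, group 15) vs S (period 3, group 16): the stated order contradicts the simple trend.
The exception is (D): S (3p⁴) ionizes more easily than half-filled P (3p³) because the paired 3p electron in S is pushed out by e⁻–e⁻ repulsion.

(D)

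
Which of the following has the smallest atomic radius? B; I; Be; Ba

B

Be is in period 2, group 2; B is in period 2, group 13; I is in period 5, group 17; Ba is in period 6, group 2.
Moving right in a period, electrons are added to the same shell under a stronger nuclear pull, so atoms get smaller; moving down, a new shell is opened and atoms get larger.
Here both period and group differ, so the two effects have to be weighed against each other.
Be > B: Be lies to the left of B in period 2, so the across-period effect alone puts Be larger.
I > Be: the two effects oppose for this pair; the down-group effect wins (133 vs 102 pm).
Ba > I: both effects reinforce here, so Ba is clearly the larger of the two.
Approximate values (pm): Be 102, B 85, I 133, Ba 196.
The smallest atomic radius among these belongs to B.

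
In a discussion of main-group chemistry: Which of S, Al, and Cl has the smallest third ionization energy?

Al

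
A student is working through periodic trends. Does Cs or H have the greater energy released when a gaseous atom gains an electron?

H

Atoms with high Z_eff and room in the valence shell (especially the halogens) have the most exothermic electron affinities.
All are in group 1, so electron affinity increases up the group.
So H has the greater energy released when a gaseous atom gains an electron (H > Cs).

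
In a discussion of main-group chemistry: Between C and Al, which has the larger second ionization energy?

C

The second ionization energy removes an electron from the +1 ion. For each element: C⁺ still has 3 valence electrons; Al⁺ still has 2 valence electrons.
All are still removing valence electrons, so compare the +1 ions as you would atoms: IE_2 generally rises across a period (higher Z_eff) and falls down a group (larger shell), subject to the usual subshell exceptions.
Valence configurations: C⁺ [He]2s²2p¹, Al⁺ [Ne]3s².
Approximate IE_2 values (kJ/mol): C 2353, Al 1817.
Hence IE_2: Al < C.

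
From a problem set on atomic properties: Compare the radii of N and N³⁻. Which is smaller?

Forming N³⁻ adds 3 electrons to N. More electron–electron repulsion in the same shell, with unchanged nuclear charge, lets the cloud expand.
An anion is larger than its parent atom: N³⁻ > N.

N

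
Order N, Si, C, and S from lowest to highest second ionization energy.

Si < S < C < N

After 1 electron has been removed, what remains? N⁺ still has 4 valence electrons; Si⁺ still has 3 valence electrons; C⁺ still has 3 valence electrons; S⁺ still has 5 valence electrons.
All are still removing valence electrons, so compare the +1 ions as you would atoms: IE_2 generally rises across a period (higher Z_eff) and falls down a group (larger shell), subject to the usual subshell exceptions.
Valence configurations: N⁺ [He]2s²2p², Si⁺ [Ne]3s²3p¹, C⁺ [He]2s²2p¹, S⁺ [Ne]3s²3p³.
Tabulated IE_2 (kJ/mol): N 2856, Si 1577, C 2353, S 2252.
Putting it together, IE_2: Si < S < C < N.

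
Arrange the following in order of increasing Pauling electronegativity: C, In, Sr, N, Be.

Sr < Be < In < C < N

Be is in period 2, group 2; C is in period 2, group 14; N is in period 2, group 15; Sr is in period 5, group 2; In is in period 5, group 13.
EN rises left→right (higher Z_eff, smaller atoms) and falls top→bottom (larger, more shielded atoms).
Neither a single period nor a single group — weigh both effects.
Be > Sr: Be sits above Sr in group 2, so the down-group effect alone puts Be higher.
In > Be: period and group pull opposite ways; the across-period shift dominates (1.78 vs 1.57).
C > In: both effects reinforce here, so C is clearly the higher of the two.
N > C: both are in period 2; the period trend gives N the larger value.
Tabulated electronegativity (Pauling): Be 1.57, C 2.55, N 3.04, Sr 0.95, In 1.78.
So from lowest to highest: Sr < Be < In < C < N.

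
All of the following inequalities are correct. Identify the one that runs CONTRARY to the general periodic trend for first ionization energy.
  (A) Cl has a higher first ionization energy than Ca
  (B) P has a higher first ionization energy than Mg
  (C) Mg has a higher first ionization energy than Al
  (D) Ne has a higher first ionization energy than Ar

The general trend: first ionization energy increases across a period and decreases down a group.
(A) Cl (period 3, group 17) vs Ca (period 4, group 2): the stated order agrees with the simple trend.
(B) P (period 3, group 15) vs Mg (period 3, group 2): the stated order agrees with the simple trend.
(C) Mg (period 3, group 2) vs Al (period 3, group 13): the stated order contradicts the simple trend.
(D) Ne (period 2, group 18) vs Ar (period 3, group 18): the stated order agrees with the simple trend.
The exception is (C): Al's single 3p electron is easier to remove than one from Mg's filled 3s².

(C)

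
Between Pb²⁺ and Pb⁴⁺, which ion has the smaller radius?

Pb⁴⁺

Both ions have Z = 82 protons, but Pb⁴⁺ has lost more electrons, so its remaining electrons feel a larger effective nuclear charge per electron and are pulled in more tightly.
Higher positive charge → smaller ion, so Pb²⁺ > Pb⁴⁺.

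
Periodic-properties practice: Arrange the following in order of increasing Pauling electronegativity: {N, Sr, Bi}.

Sr < Bi < N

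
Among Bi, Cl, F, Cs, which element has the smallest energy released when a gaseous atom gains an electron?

Atoms with high Z_eff and room in the valence shell (especially the halogens) have the most exothermic electron affinities.
These span different periods and groups, so the two trends combine.
Bi > Cs: Bi lies to the right of Cs in period 6, so the across-period effect alone puts Bi higher.
F > Bi: relative to Bi, both the across-period and down-group shifts push F's electron affinity up.
Cl > F: this pair runs against the simple trend — see the exception note.
Note the exception: Cl has a higher electron affinity than F, contrary to the simple trend — F's small 2p subshell makes the incoming electron feel strong e⁻–e⁻ repulsion, so Cl actually releases more energy on gaining an electron.
Tabulated electron affinity (kJ/mol): F 328, Cl 349, Cs 46, Bi 91.
The smallest energy released when a gaseous atom gains an electron among these belongs to Cs.

Cs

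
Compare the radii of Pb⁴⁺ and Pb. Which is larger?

Pb

Forming Pb⁴⁺ removes 4 electrons from Pb. Fewer electrons for the same nuclear charge means less shielding and a higher Z_eff on the remaining electrons.
A cation is smaller than its parent atom: Pb⁴⁺ < Pb.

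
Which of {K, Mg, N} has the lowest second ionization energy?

The second ionization energy removes an electron from the +1 ion. For each element: K⁺ is the bare [Ar] core; Mg⁺ still has 1 valence electron; N⁺ still has 4 valence electrons.
Breaking into a closed-shell core is much more expensive than removing a leftover valence electron — K has the largest IE_2 here.
Valence configurations: Mg⁺ [Ne]3s¹, N⁺ [He]2s²2p².
The numbers (kJ/mol): K 3052, Mg 1451, N 2856.
Hence IE_2: Mg < N < K.

Mg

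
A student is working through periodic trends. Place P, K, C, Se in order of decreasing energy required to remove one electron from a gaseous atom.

C is in period 2, group 14; P is in period 3, group 15; K is in period 4, group 1; Se is in period 4, group 16.
IE₁ increases left→right with effective nuclear charge and decreases top→bottom as the valence shell moves farther out.
Neither a single period nor a single group — weigh both effects.
Se > K: both are in period 4; the period trend gives Se the larger value.
P > Se: the two effects oppose for this pair; the down-group effect wins (1012 vs 941 kJ/mol).
C > P: the two effects oppose for this pair; the down-group effect wins (1086 vs 1012 kJ/mol).
Tabulated first ionization energy (kJ/mol): C 1086, P 1012, K 419, Se 941.
So from highest to lowest: C > P > Se > K.

C > P > Se > K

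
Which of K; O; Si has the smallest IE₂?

Si

After 1 electron has been removed, what remains? K⁺ is the bare [Ar] core; O⁺ still has 5 valence electrons; Si⁺ still has 3 valence electrons.
Usually core removal costs more than valence removal, but here the competition is close: a tightly held n=2 valence electron can cost more to remove than an n=3 core electron, so the actual values have to decide it.
Valence configurations: O⁺ [He]2s²2p³, Si⁺ [Ne]3s²3p¹.
Tabulated IE_2 (kJ/mol): K 3052, O 3388, Si 1577.
Hence IE_2: Si < K < O.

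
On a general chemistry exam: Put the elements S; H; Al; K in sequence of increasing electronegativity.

K, Al, H, S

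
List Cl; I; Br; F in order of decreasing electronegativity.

F > Cl > Br > I

Atoms toward the upper right of the periodic table pull bonding electrons most strongly.
All are in group 17, so electronegativity increases up the group.
So from highest to lowest: F > Cl > Br > I.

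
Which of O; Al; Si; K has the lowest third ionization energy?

IE_3 is the cost of taking one more electron from the +2 cation: O²⁺ still has 4 valence electrons; Al²⁺ still has 1 valence electron; Si²⁺ still has 2 valence electrons; K²⁺ is already 1 electron into the core.
Usually core removal costs more than valence removal, but here the competition is close: a tightly held n=2 valence electron can cost more to remove than an n=3 core electron, so the actual values have to decide it.
Valence configurations: O²⁺ [He]2s²2p², Al²⁺ [Ne]3s¹, Si²⁺ [Ne]3s².
Tabulated IE_3 (kJ/mol): O 5300, Al 2745, Si 3232, K 4420.
Hence IE_3: Al < Si < K < O.

Al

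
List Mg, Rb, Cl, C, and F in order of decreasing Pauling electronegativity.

C is in period 2, group 14; F is in period 2, group 17; Mg is in period 3, group 2; Cl is in period 3, group 17; Rb is in period 5, group 1.
Atoms toward the upper right of the periodic table pull bonding electrons most strongly.
Neither a single period nor a single group — weigh both effects.
Mg > Rb: relative to Rb, both the across-period and down-group shifts push Mg's electronegativity up.
C > Mg: both effects reinforce here, so C is clearly the higher of the two.
Cl > C: the two effects oppose for this pair; the across-period effect wins (3.16 vs 2.55).
F > Cl: they share group 17; the group trend gives F the larger value.
Approximate values (Pauling): C 2.55, F 3.98, Mg 1.31, Cl 3.16, Rb 0.82.
So from highest to lowest: F > Cl > C > Mg > Rb.

F, Cl, C, Mg, Rb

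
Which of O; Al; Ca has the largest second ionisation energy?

O

After 1 electron has been removed, what remains? O⁺ still has 5 valence electrons; Al⁺ still has 2 valence electrons; Ca⁺ still has 1 valence electron.
All are still removing valence electrons, so compare the +1 ions as you would atoms: IE_2 generally rises across a period (higher Z_eff) and falls down a group (larger shell), subject to the usual subshell exceptions.
Valence configurations: O⁺ [He]2s²2p³, Al⁺ [Ne]3s², Ca⁺ [Ar]4s¹.
Approximate IE_2 values (kJ/mol): O 3388, Al 1817, Ca 1145.
Putting it together, IE_2: Ca < Al < O.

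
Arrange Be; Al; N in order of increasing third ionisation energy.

Al, N, Be

IE_3 is the cost of taking one more electron from the +2 cation: Be²⁺ is the bare [He] core; Al²⁺ still has 1 valence electron; N²⁺ still has 3 valence electrons.
Pulling an electron out of a noble-gas core costs far more than removing a remaining valence electron, so Be sits at the high end of IE_3.
Valence configurations: Al²⁺ [Ne]3s¹, N²⁺ [He]2s²2p¹.
Approximate IE_3 values (kJ/mol): Be 14849, Al 2745, N 4578.
Hence IE_3: Al < N < Be.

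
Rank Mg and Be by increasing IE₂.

The second ionization energy removes an electron from the +1 ion. For each element: Mg⁺ still has 1 valence electron; Be⁺ still has 1 valence electron.
All are still removing valence electrons, so compare the +1 ions as you would atoms: IE_2 generally rises across a period (higher Z_eff) and falls down a group (larger shell), subject to the usual subshell exceptions.
Valence configurations: Mg⁺ [Ne]3s¹, Be⁺ [He]2s¹.
The numbers (kJ/mol): Mg 1451, Be 1757.
Putting it together, IE_2: Mg < Be.

Mg < Be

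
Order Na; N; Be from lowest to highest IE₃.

The third ionization energy removes an electron from the +2 ion. For each element: Na²⁺ is already 1 electron into the core; N²⁺ still has 3 valence electrons; Be²⁺ is the bare [He] core.
Pulling an electron out of a noble-gas core costs far more than removing a remaining valence electron, so Na and Be sit at the high end of IE_3.
Approximate IE_3 values (kJ/mol): Na 6910, N 4578, Be 14849.
So the third ionization energies run N < Na < Be.

N, Na, Be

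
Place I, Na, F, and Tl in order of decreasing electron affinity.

F is in period 2, group 17; Na is in period 3, group 1; I is in period 5, group 17; Tl is in period 6, group 13.
Adding an electron releases more energy for atoms nearer the top right (short of the noble gases).
Neither a single period nor a single group — weigh both effects.
Na > Tl: the two effects oppose for this pair; the down-group effect wins (53 vs 19 kJ/mol).
I > Na: period and group pull opposite ways; the across-period shift dominates (295 vs 53 kJ/mol).
F > I: F sits above I in group 17, so the down-group effect alone puts F higher.
Tabulated electron affinity (kJ/mol): F 328, Na 53, I 295, Tl 19.
So from highest to lowest: F > I > Na > Tl.

F, I, Na, Tl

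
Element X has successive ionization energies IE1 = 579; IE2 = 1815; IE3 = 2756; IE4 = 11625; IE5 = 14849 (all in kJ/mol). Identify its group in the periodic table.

Group 13

Look for the largest jump between consecutive ionization energies: IE4/IE3 ≈ 4.2, far larger than any earlier ratio.
That jump marks the point where a core electron is being removed. So the atom has 3 valence electrons.
A main-group element with 3 valence electrons is in group 13.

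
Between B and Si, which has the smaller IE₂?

Si

Consider each +1 ion: B⁺ still has 2 valence electrons; Si⁺ still has 3 valence electrons.
All are still removing valence electrons, so compare the +1 ions as you would atoms: IE_2 generally rises across a period (higher Z_eff) and falls down a group (larger shell), subject to the usual subshell exceptions.
Valence configurations: B⁺ [He]2s², Si⁺ [Ne]3s²3p¹.
Approximate IE_2 values (kJ/mol): B 2427, Si 1577.
Putting it together, IE_2: Si < B.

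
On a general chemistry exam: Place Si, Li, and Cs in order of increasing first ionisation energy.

Cs < Li < Si

Li is in period 2, group 1; Si is in period 3, group 14; Cs is in period 6, group 1.
Across a period the outer electron is held more tightly (higher IE₁); down a group it sits in a higher shell, more shielded, and comes off more easily.
Here both period and group differ, so the two effects have to be weighed against each other.
Li > Cs: they share group 1; the group trend gives Li the larger value.
Si > Li: the two effects oppose for this pair; the across-period effect wins (786 vs 520 kJ/mol).
For reference (kJ/mol): Li 520, Si 786, Cs 376.
So from lowest to highest: Cs < Li < Si.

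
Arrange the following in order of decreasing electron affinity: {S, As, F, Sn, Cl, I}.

EA tends to increase across a period and decrease down a group, though the pattern is less regular than for IE or radius.
Here both period and group differ, so the two effects have to be weighed against each other.
Sn > As: this pair runs against the simple trend — see the exception note.
S > Sn: relative to Sn, both the across-period and down-group shifts push S's electron affinity up.
I > S: the two effects oppose for this pair; the across-period effect wins (295 vs 200 kJ/mol).
F > I: they share group 17; the group trend gives F the larger value.
Cl > F: this pair runs against the simple trend — see the exception note.
Note the exception: Sn has a higher electron affinity than As, contrary to the simple trend — adding an electron to As's half-filled np³ subshell costs electron-pairing energy.
Note the exception: Cl has a higher electron affinity than F, contrary to the simple trend — F's small 2p subshell makes the incoming electron feel strong e⁻–e⁻ repulsion, so Cl actually releases more energy on gaining an electron.
For reference (kJ/mol): F 328, S 200, Cl 349, As 78, Sn 107, I 295.
So from highest to lowest: Cl > F > I > S > Sn > As.

Cl > F > I > S > Sn > As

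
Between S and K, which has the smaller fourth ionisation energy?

S

Consider each +3 ion: S³⁺ still has 3 valence electrons; K³⁺ is already 2 electrons into the core.
Core electrons are held far more tightly than valence electrons, so K tops the IE_4 order.
Approximate IE_4 values (kJ/mol): S 4556, K 5877.
Hence IE_4: S < K.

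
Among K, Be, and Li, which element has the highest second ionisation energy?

Li

Consider each +1 ion: K⁺ is the bare [Ar] core; Be⁺ still has 1 valence electron; Li⁺ is the bare [He] core.
Pulling an electron out of a noble-gas core costs far more than removing a remaining valence electron, so K and Li sit at the high end of IE_2.
Approximate IE_2 values (kJ/mol): K 3052, Be 1757, Li 7298.
So the second ionization energies run Be < K < Li.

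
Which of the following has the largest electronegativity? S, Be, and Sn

S

Be is in period 2, group 2; S is in period 3, group 16; Sn is in period 5, group 14.
Smaller atoms with higher effective nuclear charge are more electronegative.
Neither a single period nor a single group — weigh both effects.
Sn > Be: the two effects oppose for this pair; the across-period effect wins (1.96 vs 1.57).
S > Sn: relative to Sn, both the across-period and down-group shifts push S's electronegativity up.
Approximate values (Pauling): Be 1.57, S 2.58, Sn 1.96.
The largest electronegativity among these belongs to S.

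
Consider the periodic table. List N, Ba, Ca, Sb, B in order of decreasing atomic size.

Ba > Ca > Sb > B > N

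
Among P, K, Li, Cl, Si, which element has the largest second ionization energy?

After 1 electron has been removed, what remains? P⁺ still has 4 valence electrons; K⁺ is the bare [Ar] core; Li⁺ is the bare [He] core; Cl⁺ still has 6 valence electrons; Si⁺ still has 3 valence electrons.
Breaking into a closed-shell core is much more expensive than removing a leftover valence electron — K and Li have the largest IE_2 here.
Valence configurations: P⁺ [Ne]3s²3p², Cl⁺ [Ne]3s²3p⁴, Si⁺ [Ne]3s²3p¹.
The numbers (kJ/mol): P 1907, K 3052, Li 7298, Cl 2298, Si 1577.
So the second ionization energies run Si < P < Cl < K < Li.

Li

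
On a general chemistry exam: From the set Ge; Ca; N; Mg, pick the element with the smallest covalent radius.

N

Moving right in a period, electrons are added to the same shell under a stronger nuclear pull, so atoms get smaller; moving down, a new shell is opened and atoms get larger.
Here both period and group differ, so the two effects have to be weighed against each other.
Ge > N: relative to N, both the across-period and down-group shifts push Ge's atomic radius up.
Mg > Ge: the two effects oppose for this pair; the across-period effect wins (139 vs 121 pm).
Ca > Mg: they share group 2; the group trend gives Ca the larger value.
For reference (pm): N 71, Mg 139, Ca 171, Ge 121.
The smallest covalent radius among these belongs to N.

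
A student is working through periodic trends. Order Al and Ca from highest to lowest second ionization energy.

Al, Ca

IE_2 is the cost of taking one more electron from the +1 cation: Al⁺ still has 2 valence electrons; Ca⁺ still has 1 valence electron.
All are still removing valence electrons, so compare the +1 ions as you would atoms: IE_2 generally rises across a period (higher Z_eff) and falls down a group (larger shell), subject to the usual subshell exceptions.
Valence configurations: Al⁺ [Ne]3s², Ca⁺ [Ar]4s¹.
Approximate IE_2 values (kJ/mol): Al 1817, Ca 1145.
So the second ionization energies run Ca < Al.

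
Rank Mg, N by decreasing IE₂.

The second ionization energy removes an electron from the +1 ion. For each element: Mg⁺ still has 1 valence electron; N⁺ still has 4 valence electrons.
All are still removing valence electrons, so compare the +1 ions as you would atoms: IE_2 generally rises across a period (higher Z_eff) and falls down a group (larger shell), subject to the usual subshell exceptions.
Valence configurations: Mg⁺ [Ne]3s¹, N⁺ [He]2s²2p².
Approximate IE_2 values (kJ/mol): Mg 1451, N 2856.
So the second ionization energies run Mg < N.

N > Mg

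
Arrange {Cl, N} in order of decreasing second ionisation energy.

N > Cl

Consider each +1 ion: Cl⁺ still has 6 valence electrons; N⁺ still has 4 valence electrons.
All are still removing valence electrons, so compare the +1 ions as you would atoms: IE_2 generally rises across a period (higher Z_eff) and falls down a group (larger shell), subject to the usual subshell exceptions.
Valence configurations: Cl⁺ [Ne]3s²3p⁴, N⁺ [He]2s²2p².
The numbers (kJ/mol): Cl 2298, N 2856.
Overall IE_2 order: Cl < N.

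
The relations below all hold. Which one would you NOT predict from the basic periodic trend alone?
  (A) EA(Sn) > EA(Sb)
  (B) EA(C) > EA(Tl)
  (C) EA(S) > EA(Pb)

(A)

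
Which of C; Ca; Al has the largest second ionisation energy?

After 1 electron has been removed, what remains? C⁺ still has 3 valence electrons; Ca⁺ still has 1 valence electron; Al⁺ still has 2 valence electrons.
All are still removing valence electrons, so compare the +1 ions as you would atoms: IE_2 generally rises across a period (higher Z_eff) and falls down a group (larger shell), subject to the usual subshell exceptions.
Valence configurations: C⁺ [He]2s²2p¹, Ca⁺ [Ar]4s¹, Al⁺ [Ne]3s².
Tabulated IE_2 (kJ/mol): C 2353, Ca 1145, Al 1817.
Hence IE_2: Ca < Al < C.

C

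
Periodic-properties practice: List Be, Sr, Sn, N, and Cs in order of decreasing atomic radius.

Be is in period 2, group 2; N is in period 2, group 15; Sr is in period 5, group 2; Sn is in period 5, group 14; Cs is in period 6, group 1.
Radius decreases left→right (rising Z_eff, same n) and increases top→bottom (higher n).
Here both period and group differ, so the two effects have to be weighed against each other.
Be > N: Be lies to the left of N in period 2, so the across-period effect alone puts Be larger.
Sn > Be: the two effects oppose for this pair; the down-group effect wins (140 vs 102 pm).
Sr > Sn: both are in period 5; the period trend gives Sr the larger value.
Cs > Sr: relative to Sr, both the across-period and down-group shifts push Cs's atomic radius up.
Tabulated atomic radius (pm): Be 102, N 71, Sr 185, Sn 140, Cs 232.
So from largest to smallest: Cs > Sr > Sn > Be > N.

Cs > Sr > Sn > Be > N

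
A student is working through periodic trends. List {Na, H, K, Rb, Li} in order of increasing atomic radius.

H is in period 1, group 1; Li is in period 2, group 1; Na is in period 3, group 1; K is in period 4, group 1; Rb is in period 5, group 1.
Radius decreases left→right (rising Z_eff, same n) and increases top→bottom (higher n).
All are in group 1, so atomic radius increases down the group.
So from smallest to largest: H < Li < Na < K < Rb.

H < Li < Na < K < Rb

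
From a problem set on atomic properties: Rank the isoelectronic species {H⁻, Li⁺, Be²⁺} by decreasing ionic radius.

H⁻ > Li⁺ > Be²⁺

All of these have 2 electrons, so size is governed by nuclear charge alone: the more protons, the stronger the pull on the same electron cloud, and the smaller the ion.
Nuclear charges: Be²⁺ (Z=4), Li⁺ (Z=3), H⁻ (Z=1).
Largest to smallest: H⁻ > Li⁺ > Be²⁺.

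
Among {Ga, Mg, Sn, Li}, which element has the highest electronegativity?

Li is in period 2, group 1; Mg is in period 3, group 2; Ga is in period 4, group 13; Sn is in period 5, group 14.
EN rises left→right (higher Z_eff, smaller atoms) and falls top→bottom (larger, more shielded atoms).
A diagonal step moves right (one effect) and down (the opposite effect) at once.
Mg > Li: the two effects oppose for this pair; the across-period effect wins (1.31 vs 0.98).
Ga > Mg: period and group pull opposite ways; the across-period shift dominates (1.81 vs 1.31).
Sn > Ga: period and group pull opposite ways; the across-period shift dominates (1.96 vs 1.81).
Approximate values (Pauling): Li 0.98, Mg 1.31, Ga 1.81, Sn 1.96.
The highest electronegativity among these belongs to Sn.

Sn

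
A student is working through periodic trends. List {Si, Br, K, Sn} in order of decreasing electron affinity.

Br > Si > Sn > K

Si is in period 3, group 14; K is in period 4, group 1; Br is in period 4, group 17; Sn is in period 5, group 14.
EA tends to increase across a period and decrease down a group, though the pattern is less regular than for IE or radius.
Here both period and group differ, so the two effects have to be weighed against each other.
Sn > K: period and group pull opposite ways; the across-period shift dominates (107 vs 48 kJ/mol).
Si > Sn: they share group 14; the group trend gives Si the larger value.
Br > Si: period and group pull opposite ways; the across-period shift dominates (325 vs 134 kJ/mol).
Approximate values (kJ/mol): Si 134, K 48, Br 325, Sn 107.
So from highest to lowest: Br > Si > Sn > K.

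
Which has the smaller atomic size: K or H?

H

H is in period 1, group 1; K is in period 4, group 1.
Atomic radius shrinks across a period as nuclear charge pulls the same shell inward, and grows down a group as new shells are added.
All are in group 1, so atomic radius increases down the group.
So H has the smaller atomic size (H < K).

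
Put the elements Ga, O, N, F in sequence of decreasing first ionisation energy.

F > N > O > Ga

IE₁ increases left→right with effective nuclear charge and decreases top→bottom as the valence shell moves farther out.
Neither a single period nor a single group — weigh both effects.
O > Ga: both effects reinforce here, so O is clearly the higher of the two.
N > O: this pair runs against the simple trend — see the exception note.
F > N: F lies to the right of N in period 2, so the across-period effect alone puts F higher.
Note the exception: N has a higher first ionization energy than O, contrary to the simple trend — pairing an electron in O's 2p⁴ costs repulsion energy, so O ionizes more easily than half-filled N (2p³).
Approximate values (kJ/mol): N 1402, O 1314, F 1681, Ga 579.
So from highest to lowest: F > N > O > Ga.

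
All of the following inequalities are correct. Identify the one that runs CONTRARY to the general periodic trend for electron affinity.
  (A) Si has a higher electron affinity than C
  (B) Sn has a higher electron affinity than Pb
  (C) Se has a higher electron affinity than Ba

(A)

The general trend: electron affinity increases across a period and decreases down a group.
(A) Si (period 3, group 14) vs C (period 2, group 14): the stated order contradicts the simple trend.
(B) Sn (period 5, group 14) vs Pb (period 6, group 14): the stated order agrees with the simple trend.
(C) Se (period 4, group 16) vs Ba (period 6, group 2): the stated order agrees with the simple trend.
The exception is (A): Si's larger, more diffuse 3p orbitals accept an added electron slightly more readily than C's compact 2p.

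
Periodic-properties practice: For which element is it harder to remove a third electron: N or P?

N

The third ionization energy removes an electron from the +2 ion. For each element: N²⁺ still has 3 valence electrons; P²⁺ still has 3 valence electrons.
All are still removing valence electrons, so compare the +2 ions as you would atoms: IE_3 generally rises across a period (higher Z_eff) and falls down a group (larger shell), subject to the usual subshell exceptions.
Valence configurations: N²⁺ [He]2s²2p¹, P²⁺ [Ne]3s²3p¹.
The numbers (kJ/mol): N 4578, P 2914.
Overall IE_3 order: P < N.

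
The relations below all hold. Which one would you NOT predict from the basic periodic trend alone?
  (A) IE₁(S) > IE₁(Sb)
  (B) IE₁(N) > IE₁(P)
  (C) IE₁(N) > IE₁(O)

(C)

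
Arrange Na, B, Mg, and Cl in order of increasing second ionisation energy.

IE_2 is the cost of taking one more electron from the +1 cation: Na⁺ is the bare [Ne] core; B⁺ still has 2 valence electrons; Mg⁺ still has 1 valence electron; Cl⁺ still has 6 valence electrons.
Core electrons are held far more tightly than valence electrons, so Na tops the IE_2 order.
Valence configurations: B⁺ [He]2s², Mg⁺ [Ne]3s¹, Cl⁺ [Ne]3s²3p⁴.
Approximate IE_2 values (kJ/mol): Na 4562, B 2427, Mg 1451, Cl 2298.
Hence IE_2: Mg < Cl < B < Na.

Mg < Cl < B < Na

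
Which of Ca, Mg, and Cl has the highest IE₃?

Consider each +2 ion: Ca²⁺ is the bare [Ar] core; Mg²⁺ is the bare [Ne] core; Cl²⁺ still has 5 valence electrons.
Breaking into a closed-shell core is much more expensive than removing a leftover valence electron — Ca and Mg have the largest IE_3 here.
Approximate IE_3 values (kJ/mol): Ca 4912, Mg 7733, Cl 3822.
Overall IE_3 order: Cl < Ca < Mg.

Mg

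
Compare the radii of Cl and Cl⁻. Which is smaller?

Cl

Forming Cl⁻ adds 1 electron to Cl. More electron–electron repulsion in the same shell, with unchanged nuclear charge, lets the cloud expand.
An anion is larger than its parent atom: Cl⁻ > Cl.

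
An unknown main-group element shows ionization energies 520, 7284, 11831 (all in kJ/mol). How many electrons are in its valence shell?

1

Look for the largest jump between consecutive ionization energies: IE2/IE1 ≈ 14.0, far larger than any earlier ratio.
That jump marks the point where a core electron is being removed. So the atom has 1 valence electron.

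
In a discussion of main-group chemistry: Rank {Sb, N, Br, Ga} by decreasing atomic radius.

Sb > Ga > Br > N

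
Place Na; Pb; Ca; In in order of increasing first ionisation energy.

Na < In < Ca < Pb

Na is in period 3, group 1; Ca is in period 4, group 2; In is in period 5, group 13; Pb is in period 6, group 14.
IE₁ increases left→right with effective nuclear charge and decreases top→bottom as the valence shell moves farther out.
A diagonal step moves right (one effect) and down (the opposite effect) at once.
In > Na: the two effects oppose for this pair; the across-period effect wins (558 vs 496 kJ/mol).
Ca > In: period and group pull opposite ways; the down-group shift dominates (590 vs 558 kJ/mol).
Pb > Ca: the two effects oppose for this pair; the across-period effect wins (716 vs 590 kJ/mol).
Tabulated first ionization energy (kJ/mol): Na 496, Ca 590, In 558, Pb 716.
So from lowest to highest: Na < In < Ca < Pb.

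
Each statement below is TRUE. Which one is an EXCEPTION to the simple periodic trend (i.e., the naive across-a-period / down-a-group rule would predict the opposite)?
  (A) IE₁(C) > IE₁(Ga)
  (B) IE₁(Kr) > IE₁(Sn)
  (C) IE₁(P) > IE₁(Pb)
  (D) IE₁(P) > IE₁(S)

The general trend: first ionization energy increases across a period and decreases down a group.
(A) C (period 2, group 14) vs Ga (period 4, group 13): the stated order agrees with the simple trend.
(B) Kr (period 4, group 18) vs Sn (period 5, group 14): the stated order agrees with the simple trend.
(C) P (period 3, group 15) vs Pb (period 6, group 14): the stated order agrees with the simple trend.
(D) P (period 3, group 15) vs S (period 3, group 16): the stated order contradicts the simple trend.
The exception is (D): S (3p⁴) ionizes more easily than half-filled P (3p³) because the paired 3p electron in S is pushed out by e⁻–e⁻ repulsion.

(D)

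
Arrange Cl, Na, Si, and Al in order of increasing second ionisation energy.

Si < Al < Cl < Na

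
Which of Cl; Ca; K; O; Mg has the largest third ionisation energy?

After 2 electrons have been removed, what remains? Cl²⁺ still has 5 valence electrons; Ca²⁺ is the bare [Ar] core; K²⁺ is already 1 electron into the core; O²⁺ still has 4 valence electrons; Mg²⁺ is the bare [Ne] core.
Usually core removal costs more than valence removal, but here the competition is close: a tightly held n=2 valence electron can cost more to remove than an n=3 core electron, so the actual values have to decide it.
Valence configurations: Cl²⁺ [Ne]3s²3p³, O²⁺ [He]2s²2p².
Approximate IE_3 values (kJ/mol): Cl 3822, Ca 4912, K 4420, O 5300, Mg 7733.
Hence IE_3: Cl < K < Ca < O < Mg.

Mg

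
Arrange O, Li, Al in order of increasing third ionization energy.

Al < O < Li

Consider each +2 ion: O²⁺ still has 4 valence electrons; Li²⁺ is already 1 electron into the core; Al²⁺ still has 1 valence electron.
Pulling an electron out of a noble-gas core costs far more than removing a remaining valence electron, so Li sits at the high end of IE_3.
Valence configurations: O²⁺ [He]2s²2p², Al²⁺ [Ne]3s¹.
The numbers (kJ/mol): O 5300, Li 11815, Al 2745.
So the third ionization energies run Al < O < Li.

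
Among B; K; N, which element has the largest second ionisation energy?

The second ionization energy removes an electron from the +1 ion. For each element: B⁺ still has 2 valence electrons; K⁺ is the bare [Ar] core; N⁺ still has 4 valence electrons.
Breaking into a closed-shell core is much more expensive than removing a leftover valence electron — K has the largest IE_2 here.
Valence configurations: B⁺ [He]2s², N⁺ [He]2s²2p².
The numbers (kJ/mol): B 2427, K 3052, N 2856.
Overall IE_2 order: B < N < K.

K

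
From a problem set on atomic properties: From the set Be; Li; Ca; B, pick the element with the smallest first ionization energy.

Removing the outermost electron gets harder across a period and easier down a group.
These span different periods and groups, so the two trends combine.
Ca > Li: the two effects oppose for this pair; the across-period effect wins (590 vs 520 kJ/mol).
B > Ca: both effects reinforce here, so B is clearly the higher of the two.
Be > B: this pair runs against the simple trend — see the exception note.
Note the exception: Be has a higher first ionization energy than B, contrary to the simple trend — removing B's lone 2p electron is easier than breaking Be's filled 2s².
Approximate values (kJ/mol): Li 520, Be 900, B 801, Ca 590.
The smallest first ionization energy among these belongs to Li.

Li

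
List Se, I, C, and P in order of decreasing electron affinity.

I > Se > C > P

EA tends to increase across a period and decrease down a group, though the pattern is less regular than for IE or radius.
These sit on a diagonal, where the across-period and down-group effects partly cancel.
C > P: the two effects oppose for this pair; the down-group effect wins (122 vs 72 kJ/mol).
Se > C: the two effects oppose for this pair; the across-period effect wins (195 vs 122 kJ/mol).
I > Se: the two effects oppose for this pair; the across-period effect wins (295 vs 195 kJ/mol).
For reference (kJ/mol): C 122, P 72, Se 195, I 295.
So from highest to lowest: I > Se > C > P.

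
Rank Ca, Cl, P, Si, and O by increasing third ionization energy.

P < Si < Cl < Ca < O

After 2 electrons have been removed, what remains? Ca²⁺ is the bare [Ar] core; Cl²⁺ still has 5 valence electrons; P²⁺ still has 3 valence electrons; Si²⁺ still has 2 valence electrons; O²⁺ still has 4 valence electrons.
Usually core removal costs more than valence removal, but here the competition is close: a tightly held n=2 valence electron can cost more to remove than an n=3 core electron, so the actual values have to decide it.
Valence configurations: Cl²⁺ [Ne]3s²3p³, P²⁺ [Ne]3s²3p¹, Si²⁺ [Ne]3s², O²⁺ [He]2s²2p².
P²⁺ loses a lone 3p electron whereas Si²⁺ must break into a filled 3s² pair, so IE_3(Si) > IE_3(P) even though P has the higher nuclear charge.
Tabulated IE_3 (kJ/mol): Ca 4912, Cl 3822, P 2914, Si 3232, O 5300.
Overall IE_3 order: P < Si < Cl < Ca < O.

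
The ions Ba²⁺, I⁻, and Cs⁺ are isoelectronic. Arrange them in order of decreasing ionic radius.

All of these have 54 electrons, so size is governed by nuclear charge alone: the more protons, the stronger the pull on the same electron cloud, and the smaller the ion.
Nuclear charges: Ba²⁺ (Z=56), Cs⁺ (Z=55), I⁻ (Z=53).
Largest to smallest: I⁻ > Cs⁺ > Ba²⁺.

I⁻ > Cs⁺ > Ba²⁺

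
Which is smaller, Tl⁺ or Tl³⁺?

Tl³⁺

Both ions have Z = 81 protons, but Tl³⁺ has lost more electrons, so its remaining electrons feel a larger effective nuclear charge per electron and are pulled in more tightly.
Higher positive charge → smaller ion, so Tl⁺ > Tl³⁺.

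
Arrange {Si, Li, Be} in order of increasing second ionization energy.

After 1 electron has been removed, what remains? Si⁺ still has 3 valence electrons; Li⁺ is the bare [He] core; Be⁺ still has 1 valence electron.
Core electrons are held far more tightly than valence electrons, so Li tops the IE_2 order.
Valence configurations: Si⁺ [Ne]3s²3p¹, Be⁺ [He]2s¹.
The numbers (kJ/mol): Si 1577, Li 7298, Be 1757.
So the second ionization energies run Si < Be < Li.

Si, Be, Li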